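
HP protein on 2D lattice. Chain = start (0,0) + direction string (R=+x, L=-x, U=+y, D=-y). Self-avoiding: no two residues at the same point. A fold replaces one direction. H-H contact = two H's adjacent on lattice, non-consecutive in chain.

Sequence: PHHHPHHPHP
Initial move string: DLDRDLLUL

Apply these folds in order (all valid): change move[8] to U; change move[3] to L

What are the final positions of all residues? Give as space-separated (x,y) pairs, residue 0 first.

Answer: (0,0) (0,-1) (-1,-1) (-1,-2) (-2,-2) (-2,-3) (-3,-3) (-4,-3) (-4,-2) (-4,-1)

Derivation:
Initial moves: DLDRDLLUL
Fold: move[8]->U => DLDRDLLUU (positions: [(0, 0), (0, -1), (-1, -1), (-1, -2), (0, -2), (0, -3), (-1, -3), (-2, -3), (-2, -2), (-2, -1)])
Fold: move[3]->L => DLDLDLLUU (positions: [(0, 0), (0, -1), (-1, -1), (-1, -2), (-2, -2), (-2, -3), (-3, -3), (-4, -3), (-4, -2), (-4, -1)])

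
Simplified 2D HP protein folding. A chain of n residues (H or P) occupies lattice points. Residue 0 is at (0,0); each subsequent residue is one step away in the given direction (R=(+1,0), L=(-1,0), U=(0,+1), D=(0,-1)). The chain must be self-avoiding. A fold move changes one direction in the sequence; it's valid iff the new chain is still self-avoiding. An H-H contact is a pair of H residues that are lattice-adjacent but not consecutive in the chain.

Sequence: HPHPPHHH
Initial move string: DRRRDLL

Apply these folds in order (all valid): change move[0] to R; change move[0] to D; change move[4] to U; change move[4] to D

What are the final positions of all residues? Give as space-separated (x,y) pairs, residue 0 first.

Answer: (0,0) (0,-1) (1,-1) (2,-1) (3,-1) (3,-2) (2,-2) (1,-2)

Derivation:
Initial moves: DRRRDLL
Fold: move[0]->R => RRRRDLL (positions: [(0, 0), (1, 0), (2, 0), (3, 0), (4, 0), (4, -1), (3, -1), (2, -1)])
Fold: move[0]->D => DRRRDLL (positions: [(0, 0), (0, -1), (1, -1), (2, -1), (3, -1), (3, -2), (2, -2), (1, -2)])
Fold: move[4]->U => DRRRULL (positions: [(0, 0), (0, -1), (1, -1), (2, -1), (3, -1), (3, 0), (2, 0), (1, 0)])
Fold: move[4]->D => DRRRDLL (positions: [(0, 0), (0, -1), (1, -1), (2, -1), (3, -1), (3, -2), (2, -2), (1, -2)])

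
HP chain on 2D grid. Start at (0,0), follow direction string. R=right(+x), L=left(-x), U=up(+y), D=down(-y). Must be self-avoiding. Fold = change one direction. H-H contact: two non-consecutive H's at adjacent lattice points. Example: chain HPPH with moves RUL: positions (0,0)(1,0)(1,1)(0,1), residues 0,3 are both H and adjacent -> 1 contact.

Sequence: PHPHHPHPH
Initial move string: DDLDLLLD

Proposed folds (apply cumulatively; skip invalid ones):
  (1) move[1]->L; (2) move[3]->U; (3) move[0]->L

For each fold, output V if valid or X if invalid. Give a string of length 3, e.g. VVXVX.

Answer: VVV

Derivation:
Initial: DDLDLLLD -> [(0, 0), (0, -1), (0, -2), (-1, -2), (-1, -3), (-2, -3), (-3, -3), (-4, -3), (-4, -4)]
Fold 1: move[1]->L => DLLDLLLD VALID
Fold 2: move[3]->U => DLLULLLD VALID
Fold 3: move[0]->L => LLLULLLD VALID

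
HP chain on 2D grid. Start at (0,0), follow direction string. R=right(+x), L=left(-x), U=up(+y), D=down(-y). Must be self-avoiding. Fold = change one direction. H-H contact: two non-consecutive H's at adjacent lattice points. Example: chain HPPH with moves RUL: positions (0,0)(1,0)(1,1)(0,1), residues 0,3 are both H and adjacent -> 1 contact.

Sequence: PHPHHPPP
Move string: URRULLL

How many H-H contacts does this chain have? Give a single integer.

Answer: 0

Derivation:
Positions: [(0, 0), (0, 1), (1, 1), (2, 1), (2, 2), (1, 2), (0, 2), (-1, 2)]
No H-H contacts found.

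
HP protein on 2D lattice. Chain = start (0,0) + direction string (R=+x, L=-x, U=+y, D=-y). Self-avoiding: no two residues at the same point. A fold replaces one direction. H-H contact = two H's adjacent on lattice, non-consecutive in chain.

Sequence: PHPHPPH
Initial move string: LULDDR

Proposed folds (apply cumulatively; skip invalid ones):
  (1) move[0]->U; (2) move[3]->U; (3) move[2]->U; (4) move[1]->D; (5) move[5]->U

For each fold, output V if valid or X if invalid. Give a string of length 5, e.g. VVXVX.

Initial: LULDDR -> [(0, 0), (-1, 0), (-1, 1), (-2, 1), (-2, 0), (-2, -1), (-1, -1)]
Fold 1: move[0]->U => UULDDR INVALID (collision), skipped
Fold 2: move[3]->U => LULUDR INVALID (collision), skipped
Fold 3: move[2]->U => LUUDDR INVALID (collision), skipped
Fold 4: move[1]->D => LDLDDR VALID
Fold 5: move[5]->U => LDLDDU INVALID (collision), skipped

Answer: XXXVX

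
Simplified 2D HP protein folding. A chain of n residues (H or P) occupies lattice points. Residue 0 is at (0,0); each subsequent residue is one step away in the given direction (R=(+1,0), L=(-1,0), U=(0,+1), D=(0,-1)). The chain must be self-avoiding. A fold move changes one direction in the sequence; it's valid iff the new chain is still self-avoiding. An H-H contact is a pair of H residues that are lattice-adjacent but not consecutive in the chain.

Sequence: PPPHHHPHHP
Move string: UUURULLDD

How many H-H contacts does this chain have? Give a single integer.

Positions: [(0, 0), (0, 1), (0, 2), (0, 3), (1, 3), (1, 4), (0, 4), (-1, 4), (-1, 3), (-1, 2)]
H-H contact: residue 3 @(0,3) - residue 8 @(-1, 3)

Answer: 1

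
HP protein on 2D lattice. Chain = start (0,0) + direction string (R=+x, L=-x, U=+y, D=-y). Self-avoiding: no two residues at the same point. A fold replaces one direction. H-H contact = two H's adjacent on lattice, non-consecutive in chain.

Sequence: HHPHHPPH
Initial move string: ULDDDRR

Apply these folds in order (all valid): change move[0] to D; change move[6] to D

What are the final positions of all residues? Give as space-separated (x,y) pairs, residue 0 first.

Initial moves: ULDDDRR
Fold: move[0]->D => DLDDDRR (positions: [(0, 0), (0, -1), (-1, -1), (-1, -2), (-1, -3), (-1, -4), (0, -4), (1, -4)])
Fold: move[6]->D => DLDDDRD (positions: [(0, 0), (0, -1), (-1, -1), (-1, -2), (-1, -3), (-1, -4), (0, -4), (0, -5)])

Answer: (0,0) (0,-1) (-1,-1) (-1,-2) (-1,-3) (-1,-4) (0,-4) (0,-5)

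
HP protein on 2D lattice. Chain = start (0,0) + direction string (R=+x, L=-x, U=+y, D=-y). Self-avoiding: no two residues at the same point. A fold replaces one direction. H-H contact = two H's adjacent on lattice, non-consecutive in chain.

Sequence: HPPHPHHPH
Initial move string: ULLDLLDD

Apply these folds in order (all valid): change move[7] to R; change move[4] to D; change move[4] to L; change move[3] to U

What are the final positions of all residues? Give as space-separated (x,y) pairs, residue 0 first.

Initial moves: ULLDLLDD
Fold: move[7]->R => ULLDLLDR (positions: [(0, 0), (0, 1), (-1, 1), (-2, 1), (-2, 0), (-3, 0), (-4, 0), (-4, -1), (-3, -1)])
Fold: move[4]->D => ULLDDLDR (positions: [(0, 0), (0, 1), (-1, 1), (-2, 1), (-2, 0), (-2, -1), (-3, -1), (-3, -2), (-2, -2)])
Fold: move[4]->L => ULLDLLDR (positions: [(0, 0), (0, 1), (-1, 1), (-2, 1), (-2, 0), (-3, 0), (-4, 0), (-4, -1), (-3, -1)])
Fold: move[3]->U => ULLULLDR (positions: [(0, 0), (0, 1), (-1, 1), (-2, 1), (-2, 2), (-3, 2), (-4, 2), (-4, 1), (-3, 1)])

Answer: (0,0) (0,1) (-1,1) (-2,1) (-2,2) (-3,2) (-4,2) (-4,1) (-3,1)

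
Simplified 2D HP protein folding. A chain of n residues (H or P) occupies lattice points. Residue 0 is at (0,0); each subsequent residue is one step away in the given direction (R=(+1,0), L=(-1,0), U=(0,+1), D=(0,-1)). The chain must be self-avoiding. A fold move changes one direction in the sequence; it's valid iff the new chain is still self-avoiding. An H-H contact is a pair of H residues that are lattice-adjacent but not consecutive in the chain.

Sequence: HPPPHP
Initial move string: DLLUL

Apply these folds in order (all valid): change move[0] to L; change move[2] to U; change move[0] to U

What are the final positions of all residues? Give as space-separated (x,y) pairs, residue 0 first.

Initial moves: DLLUL
Fold: move[0]->L => LLLUL (positions: [(0, 0), (-1, 0), (-2, 0), (-3, 0), (-3, 1), (-4, 1)])
Fold: move[2]->U => LLUUL (positions: [(0, 0), (-1, 0), (-2, 0), (-2, 1), (-2, 2), (-3, 2)])
Fold: move[0]->U => ULUUL (positions: [(0, 0), (0, 1), (-1, 1), (-1, 2), (-1, 3), (-2, 3)])

Answer: (0,0) (0,1) (-1,1) (-1,2) (-1,3) (-2,3)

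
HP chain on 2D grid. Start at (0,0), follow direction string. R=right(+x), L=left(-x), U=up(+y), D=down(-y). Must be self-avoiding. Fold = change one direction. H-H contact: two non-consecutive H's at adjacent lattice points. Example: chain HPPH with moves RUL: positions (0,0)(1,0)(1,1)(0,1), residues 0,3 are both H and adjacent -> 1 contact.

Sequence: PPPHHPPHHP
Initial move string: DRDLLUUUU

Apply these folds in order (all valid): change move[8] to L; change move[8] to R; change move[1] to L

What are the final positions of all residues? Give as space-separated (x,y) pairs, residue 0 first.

Initial moves: DRDLLUUUU
Fold: move[8]->L => DRDLLUUUL (positions: [(0, 0), (0, -1), (1, -1), (1, -2), (0, -2), (-1, -2), (-1, -1), (-1, 0), (-1, 1), (-2, 1)])
Fold: move[8]->R => DRDLLUUUR (positions: [(0, 0), (0, -1), (1, -1), (1, -2), (0, -2), (-1, -2), (-1, -1), (-1, 0), (-1, 1), (0, 1)])
Fold: move[1]->L => DLDLLUUUR (positions: [(0, 0), (0, -1), (-1, -1), (-1, -2), (-2, -2), (-3, -2), (-3, -1), (-3, 0), (-3, 1), (-2, 1)])

Answer: (0,0) (0,-1) (-1,-1) (-1,-2) (-2,-2) (-3,-2) (-3,-1) (-3,0) (-3,1) (-2,1)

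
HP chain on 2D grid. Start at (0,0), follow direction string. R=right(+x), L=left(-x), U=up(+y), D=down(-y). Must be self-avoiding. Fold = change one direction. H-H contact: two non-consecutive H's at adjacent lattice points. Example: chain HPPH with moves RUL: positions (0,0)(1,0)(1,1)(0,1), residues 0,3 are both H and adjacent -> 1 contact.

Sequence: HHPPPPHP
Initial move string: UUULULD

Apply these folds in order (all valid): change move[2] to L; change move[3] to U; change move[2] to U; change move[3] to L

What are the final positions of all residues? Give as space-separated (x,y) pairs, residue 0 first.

Initial moves: UUULULD
Fold: move[2]->L => UULLULD (positions: [(0, 0), (0, 1), (0, 2), (-1, 2), (-2, 2), (-2, 3), (-3, 3), (-3, 2)])
Fold: move[3]->U => UULUULD (positions: [(0, 0), (0, 1), (0, 2), (-1, 2), (-1, 3), (-1, 4), (-2, 4), (-2, 3)])
Fold: move[2]->U => UUUUULD (positions: [(0, 0), (0, 1), (0, 2), (0, 3), (0, 4), (0, 5), (-1, 5), (-1, 4)])
Fold: move[3]->L => UUULULD (positions: [(0, 0), (0, 1), (0, 2), (0, 3), (-1, 3), (-1, 4), (-2, 4), (-2, 3)])

Answer: (0,0) (0,1) (0,2) (0,3) (-1,3) (-1,4) (-2,4) (-2,3)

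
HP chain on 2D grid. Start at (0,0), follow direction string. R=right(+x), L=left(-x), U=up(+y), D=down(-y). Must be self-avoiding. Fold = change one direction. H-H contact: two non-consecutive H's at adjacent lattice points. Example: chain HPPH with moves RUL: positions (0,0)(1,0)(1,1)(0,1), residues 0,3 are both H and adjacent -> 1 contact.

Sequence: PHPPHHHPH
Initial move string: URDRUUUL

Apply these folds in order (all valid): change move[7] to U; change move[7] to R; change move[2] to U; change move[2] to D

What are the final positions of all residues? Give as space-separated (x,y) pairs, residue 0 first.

Answer: (0,0) (0,1) (1,1) (1,0) (2,0) (2,1) (2,2) (2,3) (3,3)

Derivation:
Initial moves: URDRUUUL
Fold: move[7]->U => URDRUUUU (positions: [(0, 0), (0, 1), (1, 1), (1, 0), (2, 0), (2, 1), (2, 2), (2, 3), (2, 4)])
Fold: move[7]->R => URDRUUUR (positions: [(0, 0), (0, 1), (1, 1), (1, 0), (2, 0), (2, 1), (2, 2), (2, 3), (3, 3)])
Fold: move[2]->U => URURUUUR (positions: [(0, 0), (0, 1), (1, 1), (1, 2), (2, 2), (2, 3), (2, 4), (2, 5), (3, 5)])
Fold: move[2]->D => URDRUUUR (positions: [(0, 0), (0, 1), (1, 1), (1, 0), (2, 0), (2, 1), (2, 2), (2, 3), (3, 3)])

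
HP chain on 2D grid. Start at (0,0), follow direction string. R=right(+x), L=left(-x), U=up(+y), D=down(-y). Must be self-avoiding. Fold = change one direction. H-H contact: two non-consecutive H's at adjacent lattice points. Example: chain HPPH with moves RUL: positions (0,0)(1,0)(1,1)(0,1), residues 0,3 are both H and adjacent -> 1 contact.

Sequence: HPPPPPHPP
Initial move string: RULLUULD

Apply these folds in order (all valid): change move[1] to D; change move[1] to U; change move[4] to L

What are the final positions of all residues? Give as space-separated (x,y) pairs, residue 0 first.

Answer: (0,0) (1,0) (1,1) (0,1) (-1,1) (-2,1) (-2,2) (-3,2) (-3,1)

Derivation:
Initial moves: RULLUULD
Fold: move[1]->D => RDLLUULD (positions: [(0, 0), (1, 0), (1, -1), (0, -1), (-1, -1), (-1, 0), (-1, 1), (-2, 1), (-2, 0)])
Fold: move[1]->U => RULLUULD (positions: [(0, 0), (1, 0), (1, 1), (0, 1), (-1, 1), (-1, 2), (-1, 3), (-2, 3), (-2, 2)])
Fold: move[4]->L => RULLLULD (positions: [(0, 0), (1, 0), (1, 1), (0, 1), (-1, 1), (-2, 1), (-2, 2), (-3, 2), (-3, 1)])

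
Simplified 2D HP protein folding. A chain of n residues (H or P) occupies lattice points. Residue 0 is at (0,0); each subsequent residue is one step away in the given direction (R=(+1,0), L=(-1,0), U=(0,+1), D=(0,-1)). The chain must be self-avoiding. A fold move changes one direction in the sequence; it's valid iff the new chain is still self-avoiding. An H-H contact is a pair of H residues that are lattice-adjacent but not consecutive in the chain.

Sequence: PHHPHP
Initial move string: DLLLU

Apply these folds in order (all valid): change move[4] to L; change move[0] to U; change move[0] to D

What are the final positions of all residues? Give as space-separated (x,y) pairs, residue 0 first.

Initial moves: DLLLU
Fold: move[4]->L => DLLLL (positions: [(0, 0), (0, -1), (-1, -1), (-2, -1), (-3, -1), (-4, -1)])
Fold: move[0]->U => ULLLL (positions: [(0, 0), (0, 1), (-1, 1), (-2, 1), (-3, 1), (-4, 1)])
Fold: move[0]->D => DLLLL (positions: [(0, 0), (0, -1), (-1, -1), (-2, -1), (-3, -1), (-4, -1)])

Answer: (0,0) (0,-1) (-1,-1) (-2,-1) (-3,-1) (-4,-1)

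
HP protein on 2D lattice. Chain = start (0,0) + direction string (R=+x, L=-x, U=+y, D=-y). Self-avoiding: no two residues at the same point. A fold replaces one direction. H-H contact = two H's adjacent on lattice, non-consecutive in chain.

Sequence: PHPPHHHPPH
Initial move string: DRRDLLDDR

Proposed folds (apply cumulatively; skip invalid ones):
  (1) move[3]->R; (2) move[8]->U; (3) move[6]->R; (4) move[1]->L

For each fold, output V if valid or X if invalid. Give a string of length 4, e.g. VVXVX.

Answer: XXXX

Derivation:
Initial: DRRDLLDDR -> [(0, 0), (0, -1), (1, -1), (2, -1), (2, -2), (1, -2), (0, -2), (0, -3), (0, -4), (1, -4)]
Fold 1: move[3]->R => DRRRLLDDR INVALID (collision), skipped
Fold 2: move[8]->U => DRRDLLDDU INVALID (collision), skipped
Fold 3: move[6]->R => DRRDLLRDR INVALID (collision), skipped
Fold 4: move[1]->L => DLRDLLDDR INVALID (collision), skipped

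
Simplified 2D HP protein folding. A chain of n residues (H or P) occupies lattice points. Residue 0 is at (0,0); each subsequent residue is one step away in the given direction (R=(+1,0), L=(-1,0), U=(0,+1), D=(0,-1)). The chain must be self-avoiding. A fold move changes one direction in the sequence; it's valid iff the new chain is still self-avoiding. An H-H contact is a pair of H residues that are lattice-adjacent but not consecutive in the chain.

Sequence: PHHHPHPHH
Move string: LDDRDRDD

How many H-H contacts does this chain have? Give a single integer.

Positions: [(0, 0), (-1, 0), (-1, -1), (-1, -2), (0, -2), (0, -3), (1, -3), (1, -4), (1, -5)]
No H-H contacts found.

Answer: 0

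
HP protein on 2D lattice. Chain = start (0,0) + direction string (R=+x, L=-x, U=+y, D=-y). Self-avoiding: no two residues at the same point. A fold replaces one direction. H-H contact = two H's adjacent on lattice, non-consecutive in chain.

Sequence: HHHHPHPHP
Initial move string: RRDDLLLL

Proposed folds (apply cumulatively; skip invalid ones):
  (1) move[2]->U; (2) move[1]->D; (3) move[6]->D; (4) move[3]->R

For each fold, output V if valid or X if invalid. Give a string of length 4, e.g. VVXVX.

Answer: XVVX

Derivation:
Initial: RRDDLLLL -> [(0, 0), (1, 0), (2, 0), (2, -1), (2, -2), (1, -2), (0, -2), (-1, -2), (-2, -2)]
Fold 1: move[2]->U => RRUDLLLL INVALID (collision), skipped
Fold 2: move[1]->D => RDDDLLLL VALID
Fold 3: move[6]->D => RDDDLLDL VALID
Fold 4: move[3]->R => RDDRLLDL INVALID (collision), skipped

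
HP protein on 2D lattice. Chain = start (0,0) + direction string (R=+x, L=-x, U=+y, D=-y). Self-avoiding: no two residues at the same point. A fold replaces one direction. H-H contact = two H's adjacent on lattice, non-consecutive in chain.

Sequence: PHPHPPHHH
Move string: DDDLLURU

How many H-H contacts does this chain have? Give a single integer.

Positions: [(0, 0), (0, -1), (0, -2), (0, -3), (-1, -3), (-2, -3), (-2, -2), (-1, -2), (-1, -1)]
H-H contact: residue 1 @(0,-1) - residue 8 @(-1, -1)

Answer: 1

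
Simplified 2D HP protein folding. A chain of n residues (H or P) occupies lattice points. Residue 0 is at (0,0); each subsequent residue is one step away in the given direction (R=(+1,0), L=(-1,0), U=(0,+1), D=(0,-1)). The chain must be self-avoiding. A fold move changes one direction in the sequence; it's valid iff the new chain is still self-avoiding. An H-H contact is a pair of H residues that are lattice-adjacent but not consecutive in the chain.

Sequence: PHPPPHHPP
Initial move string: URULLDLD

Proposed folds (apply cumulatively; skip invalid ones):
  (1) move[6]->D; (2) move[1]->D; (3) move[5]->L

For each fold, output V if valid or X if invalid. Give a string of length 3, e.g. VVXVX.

Initial: URULLDLD -> [(0, 0), (0, 1), (1, 1), (1, 2), (0, 2), (-1, 2), (-1, 1), (-2, 1), (-2, 0)]
Fold 1: move[6]->D => URULLDDD VALID
Fold 2: move[1]->D => UDULLDDD INVALID (collision), skipped
Fold 3: move[5]->L => URULLLDD VALID

Answer: VXV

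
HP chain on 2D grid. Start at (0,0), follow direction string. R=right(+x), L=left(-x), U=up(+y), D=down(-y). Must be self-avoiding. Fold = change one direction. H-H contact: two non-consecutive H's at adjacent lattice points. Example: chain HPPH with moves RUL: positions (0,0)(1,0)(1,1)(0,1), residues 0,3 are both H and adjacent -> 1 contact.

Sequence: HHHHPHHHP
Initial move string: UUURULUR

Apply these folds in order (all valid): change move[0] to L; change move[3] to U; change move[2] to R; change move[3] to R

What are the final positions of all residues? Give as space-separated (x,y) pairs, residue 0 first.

Initial moves: UUURULUR
Fold: move[0]->L => LUURULUR (positions: [(0, 0), (-1, 0), (-1, 1), (-1, 2), (0, 2), (0, 3), (-1, 3), (-1, 4), (0, 4)])
Fold: move[3]->U => LUUUULUR (positions: [(0, 0), (-1, 0), (-1, 1), (-1, 2), (-1, 3), (-1, 4), (-2, 4), (-2, 5), (-1, 5)])
Fold: move[2]->R => LURUULUR (positions: [(0, 0), (-1, 0), (-1, 1), (0, 1), (0, 2), (0, 3), (-1, 3), (-1, 4), (0, 4)])
Fold: move[3]->R => LURRULUR (positions: [(0, 0), (-1, 0), (-1, 1), (0, 1), (1, 1), (1, 2), (0, 2), (0, 3), (1, 3)])

Answer: (0,0) (-1,0) (-1,1) (0,1) (1,1) (1,2) (0,2) (0,3) (1,3)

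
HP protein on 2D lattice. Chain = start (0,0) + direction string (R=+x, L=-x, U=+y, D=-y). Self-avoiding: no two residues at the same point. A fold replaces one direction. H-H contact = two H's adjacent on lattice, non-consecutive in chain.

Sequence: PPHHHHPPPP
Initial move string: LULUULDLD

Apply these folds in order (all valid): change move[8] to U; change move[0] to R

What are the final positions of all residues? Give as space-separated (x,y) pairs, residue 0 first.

Answer: (0,0) (1,0) (1,1) (0,1) (0,2) (0,3) (-1,3) (-1,2) (-2,2) (-2,3)

Derivation:
Initial moves: LULUULDLD
Fold: move[8]->U => LULUULDLU (positions: [(0, 0), (-1, 0), (-1, 1), (-2, 1), (-2, 2), (-2, 3), (-3, 3), (-3, 2), (-4, 2), (-4, 3)])
Fold: move[0]->R => RULUULDLU (positions: [(0, 0), (1, 0), (1, 1), (0, 1), (0, 2), (0, 3), (-1, 3), (-1, 2), (-2, 2), (-2, 3)])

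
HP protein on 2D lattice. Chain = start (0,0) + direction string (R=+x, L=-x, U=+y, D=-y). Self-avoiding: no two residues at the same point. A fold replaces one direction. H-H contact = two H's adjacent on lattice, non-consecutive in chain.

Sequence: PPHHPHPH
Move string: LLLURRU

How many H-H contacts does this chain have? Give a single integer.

Answer: 1

Derivation:
Positions: [(0, 0), (-1, 0), (-2, 0), (-3, 0), (-3, 1), (-2, 1), (-1, 1), (-1, 2)]
H-H contact: residue 2 @(-2,0) - residue 5 @(-2, 1)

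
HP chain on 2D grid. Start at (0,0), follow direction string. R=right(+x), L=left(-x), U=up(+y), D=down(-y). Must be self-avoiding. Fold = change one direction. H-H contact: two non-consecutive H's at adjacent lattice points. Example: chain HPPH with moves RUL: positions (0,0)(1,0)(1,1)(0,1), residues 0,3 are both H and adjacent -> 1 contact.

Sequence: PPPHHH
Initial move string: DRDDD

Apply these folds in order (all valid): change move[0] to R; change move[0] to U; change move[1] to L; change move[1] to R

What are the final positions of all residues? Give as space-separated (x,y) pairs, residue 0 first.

Answer: (0,0) (0,1) (1,1) (1,0) (1,-1) (1,-2)

Derivation:
Initial moves: DRDDD
Fold: move[0]->R => RRDDD (positions: [(0, 0), (1, 0), (2, 0), (2, -1), (2, -2), (2, -3)])
Fold: move[0]->U => URDDD (positions: [(0, 0), (0, 1), (1, 1), (1, 0), (1, -1), (1, -2)])
Fold: move[1]->L => ULDDD (positions: [(0, 0), (0, 1), (-1, 1), (-1, 0), (-1, -1), (-1, -2)])
Fold: move[1]->R => URDDD (positions: [(0, 0), (0, 1), (1, 1), (1, 0), (1, -1), (1, -2)])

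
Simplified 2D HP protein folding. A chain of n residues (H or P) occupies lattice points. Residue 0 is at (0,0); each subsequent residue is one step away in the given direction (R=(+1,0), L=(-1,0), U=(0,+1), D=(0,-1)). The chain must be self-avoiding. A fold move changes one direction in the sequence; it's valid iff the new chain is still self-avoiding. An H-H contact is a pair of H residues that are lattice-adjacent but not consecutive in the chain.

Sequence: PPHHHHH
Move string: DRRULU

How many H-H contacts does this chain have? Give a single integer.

Positions: [(0, 0), (0, -1), (1, -1), (2, -1), (2, 0), (1, 0), (1, 1)]
H-H contact: residue 2 @(1,-1) - residue 5 @(1, 0)

Answer: 1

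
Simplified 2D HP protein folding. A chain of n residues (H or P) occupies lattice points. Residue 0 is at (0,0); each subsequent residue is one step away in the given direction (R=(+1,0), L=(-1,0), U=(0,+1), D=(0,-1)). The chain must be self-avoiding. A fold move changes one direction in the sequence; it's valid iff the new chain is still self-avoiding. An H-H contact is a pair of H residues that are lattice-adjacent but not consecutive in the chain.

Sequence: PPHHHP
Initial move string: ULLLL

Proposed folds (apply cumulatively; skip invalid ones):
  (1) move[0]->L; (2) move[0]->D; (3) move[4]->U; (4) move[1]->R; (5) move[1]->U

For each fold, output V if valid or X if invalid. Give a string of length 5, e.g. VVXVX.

Initial: ULLLL -> [(0, 0), (0, 1), (-1, 1), (-2, 1), (-3, 1), (-4, 1)]
Fold 1: move[0]->L => LLLLL VALID
Fold 2: move[0]->D => DLLLL VALID
Fold 3: move[4]->U => DLLLU VALID
Fold 4: move[1]->R => DRLLU INVALID (collision), skipped
Fold 5: move[1]->U => DULLU INVALID (collision), skipped

Answer: VVVXX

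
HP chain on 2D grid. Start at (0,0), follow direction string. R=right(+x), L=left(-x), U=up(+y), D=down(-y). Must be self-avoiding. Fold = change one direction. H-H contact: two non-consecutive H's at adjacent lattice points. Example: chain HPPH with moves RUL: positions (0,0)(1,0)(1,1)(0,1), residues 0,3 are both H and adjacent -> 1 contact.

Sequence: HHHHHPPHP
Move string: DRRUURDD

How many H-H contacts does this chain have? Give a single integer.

Positions: [(0, 0), (0, -1), (1, -1), (2, -1), (2, 0), (2, 1), (3, 1), (3, 0), (3, -1)]
H-H contact: residue 4 @(2,0) - residue 7 @(3, 0)

Answer: 1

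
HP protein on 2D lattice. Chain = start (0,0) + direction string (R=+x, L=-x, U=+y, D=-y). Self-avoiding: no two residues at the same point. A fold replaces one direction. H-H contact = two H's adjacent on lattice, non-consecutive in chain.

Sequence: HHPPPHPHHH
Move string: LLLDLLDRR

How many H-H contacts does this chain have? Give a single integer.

Positions: [(0, 0), (-1, 0), (-2, 0), (-3, 0), (-3, -1), (-4, -1), (-5, -1), (-5, -2), (-4, -2), (-3, -2)]
H-H contact: residue 5 @(-4,-1) - residue 8 @(-4, -2)

Answer: 1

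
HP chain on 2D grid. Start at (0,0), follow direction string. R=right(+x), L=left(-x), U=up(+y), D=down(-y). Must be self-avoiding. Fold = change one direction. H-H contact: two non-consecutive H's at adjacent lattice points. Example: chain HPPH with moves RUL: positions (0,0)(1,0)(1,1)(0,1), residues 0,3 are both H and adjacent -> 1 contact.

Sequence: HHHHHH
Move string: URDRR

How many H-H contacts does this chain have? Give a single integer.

Positions: [(0, 0), (0, 1), (1, 1), (1, 0), (2, 0), (3, 0)]
H-H contact: residue 0 @(0,0) - residue 3 @(1, 0)

Answer: 1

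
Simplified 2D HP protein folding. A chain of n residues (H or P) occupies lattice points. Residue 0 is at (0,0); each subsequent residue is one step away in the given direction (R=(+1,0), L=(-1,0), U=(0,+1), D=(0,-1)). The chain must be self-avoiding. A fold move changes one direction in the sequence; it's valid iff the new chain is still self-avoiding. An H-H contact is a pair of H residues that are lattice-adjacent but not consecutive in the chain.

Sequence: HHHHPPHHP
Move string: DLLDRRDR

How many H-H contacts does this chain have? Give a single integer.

Positions: [(0, 0), (0, -1), (-1, -1), (-2, -1), (-2, -2), (-1, -2), (0, -2), (0, -3), (1, -3)]
H-H contact: residue 1 @(0,-1) - residue 6 @(0, -2)

Answer: 1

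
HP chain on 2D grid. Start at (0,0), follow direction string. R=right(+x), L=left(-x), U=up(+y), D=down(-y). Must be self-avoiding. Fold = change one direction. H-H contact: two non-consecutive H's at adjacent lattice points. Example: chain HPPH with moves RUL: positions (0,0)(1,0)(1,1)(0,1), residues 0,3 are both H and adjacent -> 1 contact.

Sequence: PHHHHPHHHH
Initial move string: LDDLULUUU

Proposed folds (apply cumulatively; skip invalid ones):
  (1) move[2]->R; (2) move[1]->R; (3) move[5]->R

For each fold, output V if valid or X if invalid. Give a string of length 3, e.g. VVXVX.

Answer: XXX

Derivation:
Initial: LDDLULUUU -> [(0, 0), (-1, 0), (-1, -1), (-1, -2), (-2, -2), (-2, -1), (-3, -1), (-3, 0), (-3, 1), (-3, 2)]
Fold 1: move[2]->R => LDRLULUUU INVALID (collision), skipped
Fold 2: move[1]->R => LRDLULUUU INVALID (collision), skipped
Fold 3: move[5]->R => LDDLURUUU INVALID (collision), skipped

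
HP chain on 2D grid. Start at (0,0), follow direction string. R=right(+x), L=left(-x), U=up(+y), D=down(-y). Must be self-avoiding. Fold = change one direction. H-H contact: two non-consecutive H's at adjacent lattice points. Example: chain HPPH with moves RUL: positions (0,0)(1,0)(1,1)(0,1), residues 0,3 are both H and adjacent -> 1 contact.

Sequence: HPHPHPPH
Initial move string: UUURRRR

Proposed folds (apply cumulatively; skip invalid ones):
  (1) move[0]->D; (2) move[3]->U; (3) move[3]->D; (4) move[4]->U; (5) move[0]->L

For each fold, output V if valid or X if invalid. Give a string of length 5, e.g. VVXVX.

Answer: XVXVV

Derivation:
Initial: UUURRRR -> [(0, 0), (0, 1), (0, 2), (0, 3), (1, 3), (2, 3), (3, 3), (4, 3)]
Fold 1: move[0]->D => DUURRRR INVALID (collision), skipped
Fold 2: move[3]->U => UUUURRR VALID
Fold 3: move[3]->D => UUUDRRR INVALID (collision), skipped
Fold 4: move[4]->U => UUUUURR VALID
Fold 5: move[0]->L => LUUUURR VALID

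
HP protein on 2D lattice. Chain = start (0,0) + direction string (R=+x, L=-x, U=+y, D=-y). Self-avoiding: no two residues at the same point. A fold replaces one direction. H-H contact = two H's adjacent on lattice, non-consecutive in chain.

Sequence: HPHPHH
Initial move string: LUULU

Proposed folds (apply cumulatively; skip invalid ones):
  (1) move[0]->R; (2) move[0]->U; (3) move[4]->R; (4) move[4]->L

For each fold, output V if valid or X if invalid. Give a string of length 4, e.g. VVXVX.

Answer: VVXV

Derivation:
Initial: LUULU -> [(0, 0), (-1, 0), (-1, 1), (-1, 2), (-2, 2), (-2, 3)]
Fold 1: move[0]->R => RUULU VALID
Fold 2: move[0]->U => UUULU VALID
Fold 3: move[4]->R => UUULR INVALID (collision), skipped
Fold 4: move[4]->L => UUULL VALID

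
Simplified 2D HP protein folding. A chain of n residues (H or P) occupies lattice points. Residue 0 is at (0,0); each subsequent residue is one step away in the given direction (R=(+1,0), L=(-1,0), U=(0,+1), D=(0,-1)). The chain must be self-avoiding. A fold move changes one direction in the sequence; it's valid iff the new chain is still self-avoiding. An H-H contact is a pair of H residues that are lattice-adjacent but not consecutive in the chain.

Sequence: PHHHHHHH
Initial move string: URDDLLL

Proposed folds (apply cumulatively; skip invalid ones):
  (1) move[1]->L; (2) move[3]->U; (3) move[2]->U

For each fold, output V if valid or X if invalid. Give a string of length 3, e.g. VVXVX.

Initial: URDDLLL -> [(0, 0), (0, 1), (1, 1), (1, 0), (1, -1), (0, -1), (-1, -1), (-2, -1)]
Fold 1: move[1]->L => ULDDLLL VALID
Fold 2: move[3]->U => ULDULLL INVALID (collision), skipped
Fold 3: move[2]->U => ULUDLLL INVALID (collision), skipped

Answer: VXX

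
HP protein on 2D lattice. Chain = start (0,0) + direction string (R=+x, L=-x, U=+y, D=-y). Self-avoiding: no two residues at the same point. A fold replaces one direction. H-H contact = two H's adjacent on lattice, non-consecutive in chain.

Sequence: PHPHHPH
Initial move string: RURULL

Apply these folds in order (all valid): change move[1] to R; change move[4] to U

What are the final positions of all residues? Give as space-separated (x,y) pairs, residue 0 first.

Answer: (0,0) (1,0) (2,0) (3,0) (3,1) (3,2) (2,2)

Derivation:
Initial moves: RURULL
Fold: move[1]->R => RRRULL (positions: [(0, 0), (1, 0), (2, 0), (3, 0), (3, 1), (2, 1), (1, 1)])
Fold: move[4]->U => RRRUUL (positions: [(0, 0), (1, 0), (2, 0), (3, 0), (3, 1), (3, 2), (2, 2)])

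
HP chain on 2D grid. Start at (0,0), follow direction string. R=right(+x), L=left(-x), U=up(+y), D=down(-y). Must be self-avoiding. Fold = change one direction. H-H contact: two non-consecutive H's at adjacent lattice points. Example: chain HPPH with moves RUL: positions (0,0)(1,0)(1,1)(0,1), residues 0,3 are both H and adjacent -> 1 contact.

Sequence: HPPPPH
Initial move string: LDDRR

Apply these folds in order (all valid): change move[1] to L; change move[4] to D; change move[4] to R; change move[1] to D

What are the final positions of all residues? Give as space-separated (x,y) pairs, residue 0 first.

Initial moves: LDDRR
Fold: move[1]->L => LLDRR (positions: [(0, 0), (-1, 0), (-2, 0), (-2, -1), (-1, -1), (0, -1)])
Fold: move[4]->D => LLDRD (positions: [(0, 0), (-1, 0), (-2, 0), (-2, -1), (-1, -1), (-1, -2)])
Fold: move[4]->R => LLDRR (positions: [(0, 0), (-1, 0), (-2, 0), (-2, -1), (-1, -1), (0, -1)])
Fold: move[1]->D => LDDRR (positions: [(0, 0), (-1, 0), (-1, -1), (-1, -2), (0, -2), (1, -2)])

Answer: (0,0) (-1,0) (-1,-1) (-1,-2) (0,-2) (1,-2)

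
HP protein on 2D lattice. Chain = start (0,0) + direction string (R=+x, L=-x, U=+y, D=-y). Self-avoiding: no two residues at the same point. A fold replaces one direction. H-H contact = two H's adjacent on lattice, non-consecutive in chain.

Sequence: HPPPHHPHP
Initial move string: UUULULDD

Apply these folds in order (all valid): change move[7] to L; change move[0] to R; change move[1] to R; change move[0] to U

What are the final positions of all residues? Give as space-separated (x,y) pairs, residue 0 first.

Initial moves: UUULULDD
Fold: move[7]->L => UUULULDL (positions: [(0, 0), (0, 1), (0, 2), (0, 3), (-1, 3), (-1, 4), (-2, 4), (-2, 3), (-3, 3)])
Fold: move[0]->R => RUULULDL (positions: [(0, 0), (1, 0), (1, 1), (1, 2), (0, 2), (0, 3), (-1, 3), (-1, 2), (-2, 2)])
Fold: move[1]->R => RRULULDL (positions: [(0, 0), (1, 0), (2, 0), (2, 1), (1, 1), (1, 2), (0, 2), (0, 1), (-1, 1)])
Fold: move[0]->U => URULULDL (positions: [(0, 0), (0, 1), (1, 1), (1, 2), (0, 2), (0, 3), (-1, 3), (-1, 2), (-2, 2)])

Answer: (0,0) (0,1) (1,1) (1,2) (0,2) (0,3) (-1,3) (-1,2) (-2,2)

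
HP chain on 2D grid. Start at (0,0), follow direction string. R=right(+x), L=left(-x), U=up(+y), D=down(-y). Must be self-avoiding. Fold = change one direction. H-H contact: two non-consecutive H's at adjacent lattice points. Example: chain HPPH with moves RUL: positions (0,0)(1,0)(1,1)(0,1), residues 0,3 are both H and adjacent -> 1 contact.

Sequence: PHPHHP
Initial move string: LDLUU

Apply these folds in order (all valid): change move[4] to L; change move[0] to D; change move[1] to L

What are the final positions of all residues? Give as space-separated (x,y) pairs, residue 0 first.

Initial moves: LDLUU
Fold: move[4]->L => LDLUL (positions: [(0, 0), (-1, 0), (-1, -1), (-2, -1), (-2, 0), (-3, 0)])
Fold: move[0]->D => DDLUL (positions: [(0, 0), (0, -1), (0, -2), (-1, -2), (-1, -1), (-2, -1)])
Fold: move[1]->L => DLLUL (positions: [(0, 0), (0, -1), (-1, -1), (-2, -1), (-2, 0), (-3, 0)])

Answer: (0,0) (0,-1) (-1,-1) (-2,-1) (-2,0) (-3,0)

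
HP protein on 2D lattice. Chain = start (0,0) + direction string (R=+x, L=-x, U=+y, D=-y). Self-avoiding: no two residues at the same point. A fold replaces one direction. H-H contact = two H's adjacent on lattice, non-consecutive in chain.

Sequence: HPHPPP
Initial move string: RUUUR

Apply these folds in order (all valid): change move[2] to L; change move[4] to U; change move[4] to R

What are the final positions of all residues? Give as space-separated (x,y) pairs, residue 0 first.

Answer: (0,0) (1,0) (1,1) (0,1) (0,2) (1,2)

Derivation:
Initial moves: RUUUR
Fold: move[2]->L => RULUR (positions: [(0, 0), (1, 0), (1, 1), (0, 1), (0, 2), (1, 2)])
Fold: move[4]->U => RULUU (positions: [(0, 0), (1, 0), (1, 1), (0, 1), (0, 2), (0, 3)])
Fold: move[4]->R => RULUR (positions: [(0, 0), (1, 0), (1, 1), (0, 1), (0, 2), (1, 2)])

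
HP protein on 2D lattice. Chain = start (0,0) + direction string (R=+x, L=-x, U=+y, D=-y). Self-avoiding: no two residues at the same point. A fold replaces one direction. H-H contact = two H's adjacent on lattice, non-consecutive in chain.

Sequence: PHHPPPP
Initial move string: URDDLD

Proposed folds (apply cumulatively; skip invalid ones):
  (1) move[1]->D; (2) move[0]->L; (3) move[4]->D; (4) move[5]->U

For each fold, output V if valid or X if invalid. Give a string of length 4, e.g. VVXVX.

Answer: XXVX

Derivation:
Initial: URDDLD -> [(0, 0), (0, 1), (1, 1), (1, 0), (1, -1), (0, -1), (0, -2)]
Fold 1: move[1]->D => UDDDLD INVALID (collision), skipped
Fold 2: move[0]->L => LRDDLD INVALID (collision), skipped
Fold 3: move[4]->D => URDDDD VALID
Fold 4: move[5]->U => URDDDU INVALID (collision), skipped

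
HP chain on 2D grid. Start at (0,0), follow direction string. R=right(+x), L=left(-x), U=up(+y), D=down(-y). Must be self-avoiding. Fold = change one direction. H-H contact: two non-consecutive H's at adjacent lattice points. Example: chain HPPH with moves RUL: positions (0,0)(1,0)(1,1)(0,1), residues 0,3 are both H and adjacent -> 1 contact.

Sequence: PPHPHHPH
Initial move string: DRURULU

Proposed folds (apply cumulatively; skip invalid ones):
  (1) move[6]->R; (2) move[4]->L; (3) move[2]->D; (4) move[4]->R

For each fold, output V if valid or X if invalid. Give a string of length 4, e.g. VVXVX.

Answer: XXXX

Derivation:
Initial: DRURULU -> [(0, 0), (0, -1), (1, -1), (1, 0), (2, 0), (2, 1), (1, 1), (1, 2)]
Fold 1: move[6]->R => DRURULR INVALID (collision), skipped
Fold 2: move[4]->L => DRURLLU INVALID (collision), skipped
Fold 3: move[2]->D => DRDRULU INVALID (collision), skipped
Fold 4: move[4]->R => DRURRLU INVALID (collision), skipped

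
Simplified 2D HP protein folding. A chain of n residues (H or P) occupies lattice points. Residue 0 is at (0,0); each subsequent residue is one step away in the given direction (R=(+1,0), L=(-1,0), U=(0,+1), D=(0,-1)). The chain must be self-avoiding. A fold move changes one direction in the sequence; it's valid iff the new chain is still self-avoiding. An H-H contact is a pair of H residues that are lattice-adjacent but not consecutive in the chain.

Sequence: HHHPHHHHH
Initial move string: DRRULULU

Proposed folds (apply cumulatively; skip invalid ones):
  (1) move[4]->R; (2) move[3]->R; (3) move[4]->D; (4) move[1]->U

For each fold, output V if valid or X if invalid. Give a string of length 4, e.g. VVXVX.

Initial: DRRULULU -> [(0, 0), (0, -1), (1, -1), (2, -1), (2, 0), (1, 0), (1, 1), (0, 1), (0, 2)]
Fold 1: move[4]->R => DRRURULU VALID
Fold 2: move[3]->R => DRRRRULU VALID
Fold 3: move[4]->D => DRRRDULU INVALID (collision), skipped
Fold 4: move[1]->U => DURRRULU INVALID (collision), skipped

Answer: VVXX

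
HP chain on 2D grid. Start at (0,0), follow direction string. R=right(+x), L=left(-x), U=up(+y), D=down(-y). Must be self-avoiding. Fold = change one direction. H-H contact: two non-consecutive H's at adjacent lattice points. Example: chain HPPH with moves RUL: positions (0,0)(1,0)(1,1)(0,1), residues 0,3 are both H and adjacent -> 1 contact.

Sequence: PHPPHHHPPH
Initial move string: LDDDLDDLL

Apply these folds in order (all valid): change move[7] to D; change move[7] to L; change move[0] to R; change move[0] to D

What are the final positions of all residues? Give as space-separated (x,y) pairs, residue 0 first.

Initial moves: LDDDLDDLL
Fold: move[7]->D => LDDDLDDDL (positions: [(0, 0), (-1, 0), (-1, -1), (-1, -2), (-1, -3), (-2, -3), (-2, -4), (-2, -5), (-2, -6), (-3, -6)])
Fold: move[7]->L => LDDDLDDLL (positions: [(0, 0), (-1, 0), (-1, -1), (-1, -2), (-1, -3), (-2, -3), (-2, -4), (-2, -5), (-3, -5), (-4, -5)])
Fold: move[0]->R => RDDDLDDLL (positions: [(0, 0), (1, 0), (1, -1), (1, -2), (1, -3), (0, -3), (0, -4), (0, -5), (-1, -5), (-2, -5)])
Fold: move[0]->D => DDDDLDDLL (positions: [(0, 0), (0, -1), (0, -2), (0, -3), (0, -4), (-1, -4), (-1, -5), (-1, -6), (-2, -6), (-3, -6)])

Answer: (0,0) (0,-1) (0,-2) (0,-3) (0,-4) (-1,-4) (-1,-5) (-1,-6) (-2,-6) (-3,-6)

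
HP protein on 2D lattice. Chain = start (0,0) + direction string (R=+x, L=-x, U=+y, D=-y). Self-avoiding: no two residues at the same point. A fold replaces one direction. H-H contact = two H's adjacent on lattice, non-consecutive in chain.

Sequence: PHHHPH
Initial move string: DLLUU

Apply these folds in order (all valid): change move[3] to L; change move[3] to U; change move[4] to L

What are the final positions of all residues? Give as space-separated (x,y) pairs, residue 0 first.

Answer: (0,0) (0,-1) (-1,-1) (-2,-1) (-2,0) (-3,0)

Derivation:
Initial moves: DLLUU
Fold: move[3]->L => DLLLU (positions: [(0, 0), (0, -1), (-1, -1), (-2, -1), (-3, -1), (-3, 0)])
Fold: move[3]->U => DLLUU (positions: [(0, 0), (0, -1), (-1, -1), (-2, -1), (-2, 0), (-2, 1)])
Fold: move[4]->L => DLLUL (positions: [(0, 0), (0, -1), (-1, -1), (-2, -1), (-2, 0), (-3, 0)])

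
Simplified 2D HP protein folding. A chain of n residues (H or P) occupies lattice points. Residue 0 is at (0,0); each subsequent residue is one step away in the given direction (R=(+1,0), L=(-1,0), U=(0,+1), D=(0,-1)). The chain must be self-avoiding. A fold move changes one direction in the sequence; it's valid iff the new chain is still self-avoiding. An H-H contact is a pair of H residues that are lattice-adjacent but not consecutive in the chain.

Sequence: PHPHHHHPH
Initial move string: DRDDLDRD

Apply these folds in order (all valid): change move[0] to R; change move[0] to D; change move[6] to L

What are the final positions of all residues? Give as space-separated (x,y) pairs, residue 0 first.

Initial moves: DRDDLDRD
Fold: move[0]->R => RRDDLDRD (positions: [(0, 0), (1, 0), (2, 0), (2, -1), (2, -2), (1, -2), (1, -3), (2, -3), (2, -4)])
Fold: move[0]->D => DRDDLDRD (positions: [(0, 0), (0, -1), (1, -1), (1, -2), (1, -3), (0, -3), (0, -4), (1, -4), (1, -5)])
Fold: move[6]->L => DRDDLDLD (positions: [(0, 0), (0, -1), (1, -1), (1, -2), (1, -3), (0, -3), (0, -4), (-1, -4), (-1, -5)])

Answer: (0,0) (0,-1) (1,-1) (1,-2) (1,-3) (0,-3) (0,-4) (-1,-4) (-1,-5)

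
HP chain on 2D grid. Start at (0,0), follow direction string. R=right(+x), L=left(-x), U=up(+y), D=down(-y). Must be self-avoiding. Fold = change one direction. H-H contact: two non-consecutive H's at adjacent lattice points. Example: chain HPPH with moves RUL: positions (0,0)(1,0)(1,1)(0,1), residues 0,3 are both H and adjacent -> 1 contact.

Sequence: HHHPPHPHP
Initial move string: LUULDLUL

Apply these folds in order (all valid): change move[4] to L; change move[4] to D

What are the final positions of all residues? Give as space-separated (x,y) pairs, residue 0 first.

Answer: (0,0) (-1,0) (-1,1) (-1,2) (-2,2) (-2,1) (-3,1) (-3,2) (-4,2)

Derivation:
Initial moves: LUULDLUL
Fold: move[4]->L => LUULLLUL (positions: [(0, 0), (-1, 0), (-1, 1), (-1, 2), (-2, 2), (-3, 2), (-4, 2), (-4, 3), (-5, 3)])
Fold: move[4]->D => LUULDLUL (positions: [(0, 0), (-1, 0), (-1, 1), (-1, 2), (-2, 2), (-2, 1), (-3, 1), (-3, 2), (-4, 2)])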